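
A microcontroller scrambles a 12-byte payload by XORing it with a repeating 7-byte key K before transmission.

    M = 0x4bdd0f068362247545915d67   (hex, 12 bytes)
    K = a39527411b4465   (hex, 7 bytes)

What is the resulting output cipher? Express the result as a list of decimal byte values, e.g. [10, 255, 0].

The 7-byte key repeats, so the effective keystream is a3 95 27 41 1b 44 65 a3 95 27 41 1b.
byte 0: 4b xor a3 = e8
byte 1: dd xor 95 = 48
byte 2: 0f xor 27 = 28
byte 3: 06 xor 41 = 47
byte 4: 83 xor 1b = 98
byte 5: 62 xor 44 = 26
byte 6: 24 xor 65 = 41
byte 7: 75 xor a3 = d6
byte 8: 45 xor 95 = d0
byte 9: 91 xor 27 = b6
byte 10: 5d xor 41 = 1c
byte 11: 67 xor 1b = 7c

[232, 72, 40, 71, 152, 38, 65, 214, 208, 182, 28, 124]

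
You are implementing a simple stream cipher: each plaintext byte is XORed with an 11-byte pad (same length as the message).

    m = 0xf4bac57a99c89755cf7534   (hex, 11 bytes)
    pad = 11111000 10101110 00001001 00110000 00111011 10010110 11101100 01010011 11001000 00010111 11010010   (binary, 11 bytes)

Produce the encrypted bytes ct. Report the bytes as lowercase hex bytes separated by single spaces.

XOR is its own inverse, so applying the key byte-wise gives the result directly.
byte 0: f4 xor f8 = 0c
byte 1: ba xor ae = 14
byte 2: c5 xor 09 = cc
byte 3: 7a xor 30 = 4a
byte 4: 99 xor 3b = a2
byte 5: c8 xor 96 = 5e
byte 6: 97 xor ec = 7b
byte 7: 55 xor 53 = 06
byte 8: cf xor c8 = 07
byte 9: 75 xor 17 = 62
byte 10: 34 xor d2 = e6

0c 14 cc 4a a2 5e 7b 06 07 62 e6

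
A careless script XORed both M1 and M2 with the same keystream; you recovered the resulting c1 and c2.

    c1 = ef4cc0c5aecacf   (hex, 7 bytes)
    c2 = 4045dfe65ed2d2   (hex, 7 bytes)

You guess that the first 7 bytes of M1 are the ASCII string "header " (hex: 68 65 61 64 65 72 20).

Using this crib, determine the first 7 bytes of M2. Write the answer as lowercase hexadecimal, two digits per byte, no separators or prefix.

First, c1 ⊕ c2 = (M1 ⊕ K) ⊕ (M2 ⊕ K) = M1 ⊕ M2, so the key drops out. Then M2 = (M1 ⊕ M2) ⊕ M1 over the first 7 bytes.
byte 0: (ef XOR 40) XOR 68 = af XOR 68 = c7
byte 1: (4c XOR 45) XOR 65 = 09 XOR 65 = 6c
byte 2: (c0 XOR df) XOR 61 = 1f XOR 61 = 7e
byte 3: (c5 XOR e6) XOR 64 = 23 XOR 64 = 47
byte 4: (ae XOR 5e) XOR 65 = f0 XOR 65 = 95
byte 5: (ca XOR d2) XOR 72 = 18 XOR 72 = 6a
byte 6: (cf XOR d2) XOR 20 = 1d XOR 20 = 3d

c76c7e47956a3d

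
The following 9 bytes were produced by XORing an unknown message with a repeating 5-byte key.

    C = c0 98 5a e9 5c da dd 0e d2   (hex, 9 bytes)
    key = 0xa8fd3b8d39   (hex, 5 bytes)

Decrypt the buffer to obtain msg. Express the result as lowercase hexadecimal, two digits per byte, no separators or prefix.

The 5-byte key repeats, so the effective keystream is a8 fd 3b 8d 39 a8 fd 3b 8d.
byte 0: 11000000 ⊕ 10101000 = 01101000
byte 1: 10011000 ⊕ 11111101 = 01100101
byte 2: 01011010 ⊕ 00111011 = 01100001
byte 3: 11101001 ⊕ 10001101 = 01100100
byte 4: 01011100 ⊕ 00111001 = 01100101
byte 5: 11011010 ⊕ 10101000 = 01110010
byte 6: 11011101 ⊕ 11111101 = 00100000
byte 7: 00001110 ⊕ 00111011 = 00110101
byte 8: 11010010 ⊕ 10001101 = 01011111

68656164657220355f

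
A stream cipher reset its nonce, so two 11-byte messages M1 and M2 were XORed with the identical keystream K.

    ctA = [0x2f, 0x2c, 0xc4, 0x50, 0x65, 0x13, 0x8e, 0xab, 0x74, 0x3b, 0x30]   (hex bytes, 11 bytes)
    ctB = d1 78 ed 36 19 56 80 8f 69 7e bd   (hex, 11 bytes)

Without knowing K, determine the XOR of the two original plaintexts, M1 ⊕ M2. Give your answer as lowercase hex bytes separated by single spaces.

ctA ⊕ ctB = (M1 ⊕ K) ⊕ (M2 ⊕ K) = M1 ⊕ M2 — the shared key cancels under XOR.
2f ⊕ d1 = fe
2c ⊕ 78 = 54
c4 ⊕ ed = 29
50 ⊕ 36 = 66
65 ⊕ 19 = 7c
13 ⊕ 56 = 45
8e ⊕ 80 = 0e
ab ⊕ 8f = 24
74 ⊕ 69 = 1d
3b ⊕ 7e = 45
30 ⊕ bd = 8d

fe 54 29 66 7c 45 0e 24 1d 45 8d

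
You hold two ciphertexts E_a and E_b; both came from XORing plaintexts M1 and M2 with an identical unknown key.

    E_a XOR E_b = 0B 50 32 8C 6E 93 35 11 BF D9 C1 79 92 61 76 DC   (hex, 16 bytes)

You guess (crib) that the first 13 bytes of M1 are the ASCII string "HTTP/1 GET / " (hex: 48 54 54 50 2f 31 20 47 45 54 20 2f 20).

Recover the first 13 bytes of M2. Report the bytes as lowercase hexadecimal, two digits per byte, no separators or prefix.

Since E_a ⊕ E_b = M1 ⊕ M2, XORing with the guessed M1 bytes yields the corresponding M2 bytes: M2 = (E_a ⊕ E_b) ⊕ M1.
0b ⊕ 48 = 43
50 ⊕ 54 = 04
32 ⊕ 54 = 66
8c ⊕ 50 = dc
6e ⊕ 2f = 41
93 ⊕ 31 = a2
35 ⊕ 20 = 15
11 ⊕ 47 = 56
bf ⊕ 45 = fa
d9 ⊕ 54 = 8d
c1 ⊕ 20 = e1
79 ⊕ 2f = 56
92 ⊕ 20 = b2

430466dc41a21556fa8de156b2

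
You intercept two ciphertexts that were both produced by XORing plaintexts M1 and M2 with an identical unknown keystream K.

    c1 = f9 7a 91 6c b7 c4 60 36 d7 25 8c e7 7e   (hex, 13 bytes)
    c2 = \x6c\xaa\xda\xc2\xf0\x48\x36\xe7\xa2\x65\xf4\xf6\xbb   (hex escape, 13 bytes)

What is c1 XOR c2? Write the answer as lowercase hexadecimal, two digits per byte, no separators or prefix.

c1 ⊕ c2 = (M1 ⊕ K) ⊕ (M2 ⊕ K) = M1 ⊕ M2 — the shared key cancels under XOR.
f9 xor 6c = 95
7a xor aa = d0
91 xor da = 4b
6c xor c2 = ae
b7 xor f0 = 47
c4 xor 48 = 8c
60 xor 36 = 56
36 xor e7 = d1
d7 xor a2 = 75
25 xor 65 = 40
8c xor f4 = 78
e7 xor f6 = 11
7e xor bb = c5

95d04bae478c56d175407811c5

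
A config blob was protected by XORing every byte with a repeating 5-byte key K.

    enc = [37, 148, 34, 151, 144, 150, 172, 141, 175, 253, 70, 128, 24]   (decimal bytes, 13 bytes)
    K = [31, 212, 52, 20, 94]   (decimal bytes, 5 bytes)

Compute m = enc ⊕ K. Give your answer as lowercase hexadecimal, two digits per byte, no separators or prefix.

The 5-byte key repeats, so the effective keystream is 1f d4 34 14 5e 1f d4 34 14 5e 1f d4 34.
byte 0: 25 xor 1f = 3a
byte 1: 94 xor d4 = 40
byte 2: 22 xor 34 = 16
byte 3: 97 xor 14 = 83
byte 4: 90 xor 5e = ce
byte 5: 96 xor 1f = 89
byte 6: ac xor d4 = 78
byte 7: 8d xor 34 = b9
byte 8: af xor 14 = bb
byte 9: fd xor 5e = a3
byte 10: 46 xor 1f = 59
byte 11: 80 xor d4 = 54
byte 12: 18 xor 34 = 2c

3a401683ce8978b9bba359542c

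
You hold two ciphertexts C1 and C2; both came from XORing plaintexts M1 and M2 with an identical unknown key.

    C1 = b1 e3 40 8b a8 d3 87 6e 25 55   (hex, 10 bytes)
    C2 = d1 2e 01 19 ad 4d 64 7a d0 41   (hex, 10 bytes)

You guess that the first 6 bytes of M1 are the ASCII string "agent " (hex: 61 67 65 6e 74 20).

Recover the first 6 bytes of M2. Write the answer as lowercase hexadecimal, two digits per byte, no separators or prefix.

First, C1 ⊕ C2 = (M1 ⊕ K) ⊕ (M2 ⊕ K) = M1 ⊕ M2, so the key drops out. Then M2 = (M1 ⊕ M2) ⊕ M1 over the first 6 bytes.
byte 0: (b1 xor d1) xor 61 = 60 xor 61 = 01
byte 1: (e3 xor 2e) xor 67 = cd xor 67 = aa
byte 2: (40 xor 01) xor 65 = 41 xor 65 = 24
byte 3: (8b xor 19) xor 6e = 92 xor 6e = fc
byte 4: (a8 xor ad) xor 74 = 05 xor 74 = 71
byte 5: (d3 xor 4d) xor 20 = 9e xor 20 = be

01aa24fc71be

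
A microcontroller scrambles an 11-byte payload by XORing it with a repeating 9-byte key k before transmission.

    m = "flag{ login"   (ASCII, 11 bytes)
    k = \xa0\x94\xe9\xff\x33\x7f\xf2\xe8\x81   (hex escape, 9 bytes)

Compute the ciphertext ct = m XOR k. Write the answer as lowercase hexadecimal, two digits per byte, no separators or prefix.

The 9-byte key repeats, so the effective keystream is a0 94 e9 ff 33 7f f2 e8 81 a0 94.
byte 0: 102 ⊕ 160 = 198
byte 1: 108 ⊕ 148 = 248
byte 2:  97 ⊕ 233 = 136
byte 3: 103 ⊕ 255 = 152
byte 4: 123 ⊕  51 =  72
byte 5:  32 ⊕ 127 =  95
byte 6: 108 ⊕ 242 = 158
byte 7: 111 ⊕ 232 = 135
byte 8: 103 ⊕ 129 = 230
byte 9: 105 ⊕ 160 = 201
byte 10: 110 ⊕ 148 = 250

c6f88898485f9e87e6c9fa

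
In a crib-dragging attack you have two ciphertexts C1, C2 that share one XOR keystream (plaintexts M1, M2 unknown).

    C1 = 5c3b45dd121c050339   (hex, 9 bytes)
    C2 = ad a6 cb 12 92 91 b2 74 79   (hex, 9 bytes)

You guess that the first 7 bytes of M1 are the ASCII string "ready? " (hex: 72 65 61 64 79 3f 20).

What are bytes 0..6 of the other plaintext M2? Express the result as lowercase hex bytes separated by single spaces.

83 f8 ef ab f9 b2 97

First, C1 ⊕ C2 = (M1 ⊕ K) ⊕ (M2 ⊕ K) = M1 ⊕ M2, so the key drops out. Then M2 = (M1 ⊕ M2) ⊕ M1 over the first 7 bytes.
byte 0: (5c XOR ad) XOR 72 = f1 XOR 72 = 83
byte 1: (3b XOR a6) XOR 65 = 9d XOR 65 = f8
byte 2: (45 XOR cb) XOR 61 = 8e XOR 61 = ef
byte 3: (dd XOR 12) XOR 64 = cf XOR 64 = ab
byte 4: (12 XOR 92) XOR 79 = 80 XOR 79 = f9
byte 5: (1c XOR 91) XOR 3f = 8d XOR 3f = b2
byte 6: (05 XOR b2) XOR 20 = b7 XOR 20 = 97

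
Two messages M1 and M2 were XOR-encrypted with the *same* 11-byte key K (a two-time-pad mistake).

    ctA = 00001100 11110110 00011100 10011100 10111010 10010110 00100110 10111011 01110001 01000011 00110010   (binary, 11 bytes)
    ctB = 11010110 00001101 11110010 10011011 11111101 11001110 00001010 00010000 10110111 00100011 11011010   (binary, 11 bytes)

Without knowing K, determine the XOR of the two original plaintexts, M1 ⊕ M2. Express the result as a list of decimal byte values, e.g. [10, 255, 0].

[218, 251, 238, 7, 71, 88, 44, 171, 198, 96, 232]

ctA ⊕ ctB = (M1 ⊕ K) ⊕ (M2 ⊕ K) = M1 ⊕ M2 — the shared key cancels under XOR.
00001100 ⊕ 11010110 = 11011010
11110110 ⊕ 00001101 = 11111011
00011100 ⊕ 11110010 = 11101110
10011100 ⊕ 10011011 = 00000111
10111010 ⊕ 11111101 = 01000111
10010110 ⊕ 11001110 = 01011000
00100110 ⊕ 00001010 = 00101100
10111011 ⊕ 00010000 = 10101011
01110001 ⊕ 10110111 = 11000110
01000011 ⊕ 00100011 = 01100000
00110010 ⊕ 11011010 = 11101000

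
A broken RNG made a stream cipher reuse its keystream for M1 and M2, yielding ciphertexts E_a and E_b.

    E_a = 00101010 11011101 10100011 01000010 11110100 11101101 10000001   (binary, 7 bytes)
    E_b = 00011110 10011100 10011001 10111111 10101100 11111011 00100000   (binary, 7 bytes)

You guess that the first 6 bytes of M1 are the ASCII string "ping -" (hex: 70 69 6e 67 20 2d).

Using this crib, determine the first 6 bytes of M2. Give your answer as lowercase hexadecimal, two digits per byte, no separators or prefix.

First, E_a ⊕ E_b = (M1 ⊕ K) ⊕ (M2 ⊕ K) = M1 ⊕ M2, so the key drops out. Then M2 = (M1 ⊕ M2) ⊕ M1 over the first 6 bytes.
byte 0: (2a xor 1e) xor 70 = 34 xor 70 = 44
byte 1: (dd xor 9c) xor 69 = 41 xor 69 = 28
byte 2: (a3 xor 99) xor 6e = 3a xor 6e = 54
byte 3: (42 xor bf) xor 67 = fd xor 67 = 9a
byte 4: (f4 xor ac) xor 20 = 58 xor 20 = 78
byte 5: (ed xor fb) xor 2d = 16 xor 2d = 3b

4428549a783b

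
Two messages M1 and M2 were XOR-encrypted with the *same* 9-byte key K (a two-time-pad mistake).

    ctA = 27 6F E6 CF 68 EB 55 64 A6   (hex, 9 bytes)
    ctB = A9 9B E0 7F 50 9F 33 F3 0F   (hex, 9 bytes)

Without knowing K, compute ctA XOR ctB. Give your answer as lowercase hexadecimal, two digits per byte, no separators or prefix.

8ef406b038746697a9

ctA ⊕ ctB = (M1 ⊕ K) ⊕ (M2 ⊕ K) = M1 ⊕ M2 — the shared key cancels under XOR.
27 ^ a9 = 8e
6f ^ 9b = f4
e6 ^ e0 = 06
cf ^ 7f = b0
68 ^ 50 = 38
eb ^ 9f = 74
55 ^ 33 = 66
64 ^ f3 = 97
a6 ^ 0f = a9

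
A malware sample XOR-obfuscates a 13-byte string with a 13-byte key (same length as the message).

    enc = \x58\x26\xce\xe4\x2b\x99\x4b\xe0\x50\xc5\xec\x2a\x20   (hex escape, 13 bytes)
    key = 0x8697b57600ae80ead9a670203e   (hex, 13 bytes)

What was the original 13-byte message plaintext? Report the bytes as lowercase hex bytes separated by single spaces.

XOR is its own inverse, so applying the key byte-wise gives the result directly.
58 XOR 86 = de
26 XOR 97 = b1
ce XOR b5 = 7b
e4 XOR 76 = 92
2b XOR 00 = 2b
99 XOR ae = 37
4b XOR 80 = cb
e0 XOR ea = 0a
50 XOR d9 = 89
c5 XOR a6 = 63
ec XOR 70 = 9c
2a XOR 20 = 0a
20 XOR 3e = 1e

de b1 7b 92 2b 37 cb 0a 89 63 9c 0a 1e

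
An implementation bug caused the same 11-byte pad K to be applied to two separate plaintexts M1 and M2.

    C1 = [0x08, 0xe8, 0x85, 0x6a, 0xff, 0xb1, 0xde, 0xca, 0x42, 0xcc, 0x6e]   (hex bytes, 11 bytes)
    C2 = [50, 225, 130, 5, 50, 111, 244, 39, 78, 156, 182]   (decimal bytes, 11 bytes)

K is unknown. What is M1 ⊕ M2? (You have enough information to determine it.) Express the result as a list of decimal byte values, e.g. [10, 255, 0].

[58, 9, 7, 111, 205, 222, 42, 237, 12, 80, 216]

C1 ⊕ C2 = (M1 ⊕ K) ⊕ (M2 ⊕ K) = M1 ⊕ M2 — the shared key cancels under XOR.
00001000 xor 00110010 = 00111010
11101000 xor 11100001 = 00001001
10000101 xor 10000010 = 00000111
01101010 xor 00000101 = 01101111
11111111 xor 00110010 = 11001101
10110001 xor 01101111 = 11011110
11011110 xor 11110100 = 00101010
11001010 xor 00100111 = 11101101
01000010 xor 01001110 = 00001100
11001100 xor 10011100 = 01010000
01101110 xor 10110110 = 11011000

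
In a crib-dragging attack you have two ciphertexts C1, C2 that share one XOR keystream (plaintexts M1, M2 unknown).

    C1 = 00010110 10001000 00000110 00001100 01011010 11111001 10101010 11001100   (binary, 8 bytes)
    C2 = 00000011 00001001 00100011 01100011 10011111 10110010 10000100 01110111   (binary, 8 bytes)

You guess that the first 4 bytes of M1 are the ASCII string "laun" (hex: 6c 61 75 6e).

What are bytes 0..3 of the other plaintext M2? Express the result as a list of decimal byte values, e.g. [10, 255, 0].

[121, 224, 80, 1]

First, C1 ⊕ C2 = (M1 ⊕ K) ⊕ (M2 ⊕ K) = M1 ⊕ M2, so the key drops out. Then M2 = (M1 ⊕ M2) ⊕ M1 over the first 4 bytes.
byte 0: (16 ⊕ 03) ⊕ 6c = 15 ⊕ 6c = 79
byte 1: (88 ⊕ 09) ⊕ 61 = 81 ⊕ 61 = e0
byte 2: (06 ⊕ 23) ⊕ 75 = 25 ⊕ 75 = 50
byte 3: (0c ⊕ 63) ⊕ 6e = 6f ⊕ 6e = 01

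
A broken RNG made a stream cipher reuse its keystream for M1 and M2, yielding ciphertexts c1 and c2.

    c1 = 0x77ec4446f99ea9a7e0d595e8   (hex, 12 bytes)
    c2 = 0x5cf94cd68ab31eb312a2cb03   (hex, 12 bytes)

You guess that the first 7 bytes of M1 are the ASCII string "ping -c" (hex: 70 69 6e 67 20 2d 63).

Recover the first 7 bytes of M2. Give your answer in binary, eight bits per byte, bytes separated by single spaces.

First, c1 ⊕ c2 = (M1 ⊕ K) ⊕ (M2 ⊕ K) = M1 ⊕ M2, so the key drops out. Then M2 = (M1 ⊕ M2) ⊕ M1 over the first 7 bytes.
byte 0: (77 xor 5c) xor 70 = 2b xor 70 = 5b
byte 1: (ec xor f9) xor 69 = 15 xor 69 = 7c
byte 2: (44 xor 4c) xor 6e = 08 xor 6e = 66
byte 3: (46 xor d6) xor 67 = 90 xor 67 = f7
byte 4: (f9 xor 8a) xor 20 = 73 xor 20 = 53
byte 5: (9e xor b3) xor 2d = 2d xor 2d = 00
byte 6: (a9 xor 1e) xor 63 = b7 xor 63 = d4

01011011 01111100 01100110 11110111 01010011 00000000 11010100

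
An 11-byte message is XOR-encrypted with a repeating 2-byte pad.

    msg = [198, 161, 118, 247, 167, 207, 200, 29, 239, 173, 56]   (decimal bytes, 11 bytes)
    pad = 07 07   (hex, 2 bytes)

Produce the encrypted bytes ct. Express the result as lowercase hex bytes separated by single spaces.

The 2-byte key repeats, so the effective keystream is 07 07 07 07 07 07 07 07 07 07 07.
byte 0: c6 xor 07 = c1
byte 1: a1 xor 07 = a6
byte 2: 76 xor 07 = 71
byte 3: f7 xor 07 = f0
byte 4: a7 xor 07 = a0
byte 5: cf xor 07 = c8
byte 6: c8 xor 07 = cf
byte 7: 1d xor 07 = 1a
byte 8: ef xor 07 = e8
byte 9: ad xor 07 = aa
byte 10: 38 xor 07 = 3f

c1 a6 71 f0 a0 c8 cf 1a e8 aa 3f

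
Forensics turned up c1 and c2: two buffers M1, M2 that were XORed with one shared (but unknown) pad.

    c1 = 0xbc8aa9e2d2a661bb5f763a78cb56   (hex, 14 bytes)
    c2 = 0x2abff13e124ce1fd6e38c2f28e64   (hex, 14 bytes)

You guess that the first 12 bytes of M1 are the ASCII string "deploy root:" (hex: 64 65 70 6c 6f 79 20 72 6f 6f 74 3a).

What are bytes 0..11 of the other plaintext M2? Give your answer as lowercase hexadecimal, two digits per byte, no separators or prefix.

First, c1 ⊕ c2 = (M1 ⊕ K) ⊕ (M2 ⊕ K) = M1 ⊕ M2, so the key drops out. Then M2 = (M1 ⊕ M2) ⊕ M1 over the first 12 bytes.
byte 0: (bc XOR 2a) XOR 64 = 96 XOR 64 = f2
byte 1: (8a XOR bf) XOR 65 = 35 XOR 65 = 50
byte 2: (a9 XOR f1) XOR 70 = 58 XOR 70 = 28
byte 3: (e2 XOR 3e) XOR 6c = dc XOR 6c = b0
byte 4: (d2 XOR 12) XOR 6f = c0 XOR 6f = af
byte 5: (a6 XOR 4c) XOR 79 = ea XOR 79 = 93
byte 6: (61 XOR e1) XOR 20 = 80 XOR 20 = a0
byte 7: (bb XOR fd) XOR 72 = 46 XOR 72 = 34
byte 8: (5f XOR 6e) XOR 6f = 31 XOR 6f = 5e
byte 9: (76 XOR 38) XOR 6f = 4e XOR 6f = 21
byte 10: (3a XOR c2) XOR 74 = f8 XOR 74 = 8c
byte 11: (78 XOR f2) XOR 3a = 8a XOR 3a = b0

f25028b0af93a0345e218cb0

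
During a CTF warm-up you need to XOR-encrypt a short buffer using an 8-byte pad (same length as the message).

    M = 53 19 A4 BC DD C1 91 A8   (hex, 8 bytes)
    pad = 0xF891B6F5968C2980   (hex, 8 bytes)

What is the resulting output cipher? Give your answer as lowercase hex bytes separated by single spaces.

XOR is its own inverse, so applying the key byte-wise gives the result directly.
byte 0: 53 xor f8 = ab
byte 1: 19 xor 91 = 88
byte 2: a4 xor b6 = 12
byte 3: bc xor f5 = 49
byte 4: dd xor 96 = 4b
byte 5: c1 xor 8c = 4d
byte 6: 91 xor 29 = b8
byte 7: a8 xor 80 = 28

ab 88 12 49 4b 4d b8 28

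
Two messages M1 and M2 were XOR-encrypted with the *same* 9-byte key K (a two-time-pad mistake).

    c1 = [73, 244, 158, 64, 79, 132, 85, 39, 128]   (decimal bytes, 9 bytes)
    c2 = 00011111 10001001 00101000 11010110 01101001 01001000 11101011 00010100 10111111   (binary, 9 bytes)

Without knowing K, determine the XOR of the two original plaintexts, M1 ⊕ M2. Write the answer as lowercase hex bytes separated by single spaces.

56 7d b6 96 26 cc be 33 3f

c1 ⊕ c2 = (M1 ⊕ K) ⊕ (M2 ⊕ K) = M1 ⊕ M2 — the shared key cancels under XOR.
 73 ^  31 =  86
244 ^ 137 = 125
158 ^  40 = 182
 64 ^ 214 = 150
 79 ^ 105 =  38
132 ^  72 = 204
 85 ^ 235 = 190
 39 ^  20 =  51
128 ^ 191 =  63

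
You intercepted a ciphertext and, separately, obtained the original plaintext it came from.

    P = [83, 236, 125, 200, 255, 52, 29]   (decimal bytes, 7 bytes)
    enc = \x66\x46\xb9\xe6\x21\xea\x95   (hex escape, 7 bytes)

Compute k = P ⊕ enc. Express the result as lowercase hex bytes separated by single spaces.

Since enc = P ⊕ k, XORing both sides with P gives k = P ⊕ enc.
 83 ^ 102 =  53
236 ^  70 = 170
125 ^ 185 = 196
200 ^ 230 =  46
255 ^  33 = 222
 52 ^ 234 = 222
 29 ^ 149 = 136

35 aa c4 2e de de 88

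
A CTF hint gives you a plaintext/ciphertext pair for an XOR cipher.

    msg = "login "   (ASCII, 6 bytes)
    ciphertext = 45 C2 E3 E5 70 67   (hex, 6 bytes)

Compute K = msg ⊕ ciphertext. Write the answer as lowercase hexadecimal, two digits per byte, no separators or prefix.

29ad848c1e47

Since ciphertext = msg ⊕ K, XORing both sides with msg gives K = msg ⊕ ciphertext.
108 XOR  69 =  41
111 XOR 194 = 173
103 XOR 227 = 132
105 XOR 229 = 140
110 XOR 112 =  30
 32 XOR 103 =  71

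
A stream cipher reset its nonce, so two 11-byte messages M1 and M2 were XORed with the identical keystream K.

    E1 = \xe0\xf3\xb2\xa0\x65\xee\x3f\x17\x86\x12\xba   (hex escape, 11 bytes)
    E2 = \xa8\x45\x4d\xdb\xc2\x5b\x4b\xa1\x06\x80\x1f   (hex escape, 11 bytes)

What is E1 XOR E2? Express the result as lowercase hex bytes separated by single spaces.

48 b6 ff 7b a7 b5 74 b6 80 92 a5

E1 ⊕ E2 = (M1 ⊕ K) ⊕ (M2 ⊕ K) = M1 ⊕ M2 — the shared key cancels under XOR.
e0 xor a8 = 48
f3 xor 45 = b6
b2 xor 4d = ff
a0 xor db = 7b
65 xor c2 = a7
ee xor 5b = b5
3f xor 4b = 74
17 xor a1 = b6
86 xor 06 = 80
12 xor 80 = 92
ba xor 1f = a5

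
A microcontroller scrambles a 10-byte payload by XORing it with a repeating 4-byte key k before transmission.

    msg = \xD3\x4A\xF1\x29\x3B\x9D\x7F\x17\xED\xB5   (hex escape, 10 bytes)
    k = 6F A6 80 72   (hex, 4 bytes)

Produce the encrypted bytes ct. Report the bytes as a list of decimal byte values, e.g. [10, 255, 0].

The 4-byte key repeats, so the effective keystream is 6f a6 80 72 6f a6 80 72 6f a6.
byte 0: 11010011 ⊕ 01101111 = 10111100
byte 1: 01001010 ⊕ 10100110 = 11101100
byte 2: 11110001 ⊕ 10000000 = 01110001
byte 3: 00101001 ⊕ 01110010 = 01011011
byte 4: 00111011 ⊕ 01101111 = 01010100
byte 5: 10011101 ⊕ 10100110 = 00111011
byte 6: 01111111 ⊕ 10000000 = 11111111
byte 7: 00010111 ⊕ 01110010 = 01100101
byte 8: 11101101 ⊕ 01101111 = 10000010
byte 9: 10110101 ⊕ 10100110 = 00010011

[188, 236, 113, 91, 84, 59, 255, 101, 130, 19]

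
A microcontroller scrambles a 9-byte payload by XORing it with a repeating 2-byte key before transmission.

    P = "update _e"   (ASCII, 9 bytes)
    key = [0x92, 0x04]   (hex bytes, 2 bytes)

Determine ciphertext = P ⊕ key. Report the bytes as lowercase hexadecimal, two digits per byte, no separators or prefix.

The 2-byte key repeats, so the effective keystream is 92 04 92 04 92 04 92 04 92.
byte 0: 75 ⊕ 92 = e7
byte 1: 70 ⊕ 04 = 74
byte 2: 64 ⊕ 92 = f6
byte 3: 61 ⊕ 04 = 65
byte 4: 74 ⊕ 92 = e6
byte 5: 65 ⊕ 04 = 61
byte 6: 20 ⊕ 92 = b2
byte 7: 5f ⊕ 04 = 5b
byte 8: 65 ⊕ 92 = f7

e774f665e661b25bf7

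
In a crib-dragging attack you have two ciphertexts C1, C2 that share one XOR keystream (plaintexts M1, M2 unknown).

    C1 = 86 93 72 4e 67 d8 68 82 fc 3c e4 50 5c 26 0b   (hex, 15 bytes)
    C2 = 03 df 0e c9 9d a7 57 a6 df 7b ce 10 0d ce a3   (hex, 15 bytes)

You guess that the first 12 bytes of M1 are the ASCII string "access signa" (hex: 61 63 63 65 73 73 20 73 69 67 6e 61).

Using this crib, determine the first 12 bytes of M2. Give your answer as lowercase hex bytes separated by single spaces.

First, C1 ⊕ C2 = (M1 ⊕ K) ⊕ (M2 ⊕ K) = M1 ⊕ M2, so the key drops out. Then M2 = (M1 ⊕ M2) ⊕ M1 over the first 12 bytes.
byte 0: (86 XOR 03) XOR 61 = 85 XOR 61 = e4
byte 1: (93 XOR df) XOR 63 = 4c XOR 63 = 2f
byte 2: (72 XOR 0e) XOR 63 = 7c XOR 63 = 1f
byte 3: (4e XOR c9) XOR 65 = 87 XOR 65 = e2
byte 4: (67 XOR 9d) XOR 73 = fa XOR 73 = 89
byte 5: (d8 XOR a7) XOR 73 = 7f XOR 73 = 0c
byte 6: (68 XOR 57) XOR 20 = 3f XOR 20 = 1f
byte 7: (82 XOR a6) XOR 73 = 24 XOR 73 = 57
byte 8: (fc XOR df) XOR 69 = 23 XOR 69 = 4a
byte 9: (3c XOR 7b) XOR 67 = 47 XOR 67 = 20
byte 10: (e4 XOR ce) XOR 6e = 2a XOR 6e = 44
byte 11: (50 XOR 10) XOR 61 = 40 XOR 61 = 21

e4 2f 1f e2 89 0c 1f 57 4a 20 44 21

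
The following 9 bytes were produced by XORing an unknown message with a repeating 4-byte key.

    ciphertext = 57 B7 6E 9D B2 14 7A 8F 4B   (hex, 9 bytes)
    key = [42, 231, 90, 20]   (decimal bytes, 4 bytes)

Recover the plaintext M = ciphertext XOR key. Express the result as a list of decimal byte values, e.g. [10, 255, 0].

[125, 80, 52, 137, 152, 243, 32, 155, 97]

The 4-byte key repeats, so the effective keystream is 2a e7 5a 14 2a e7 5a 14 2a.
byte 0: 57 xor 2a = 7d
byte 1: b7 xor e7 = 50
byte 2: 6e xor 5a = 34
byte 3: 9d xor 14 = 89
byte 4: b2 xor 2a = 98
byte 5: 14 xor e7 = f3
byte 6: 7a xor 5a = 20
byte 7: 8f xor 14 = 9b
byte 8: 4b xor 2a = 61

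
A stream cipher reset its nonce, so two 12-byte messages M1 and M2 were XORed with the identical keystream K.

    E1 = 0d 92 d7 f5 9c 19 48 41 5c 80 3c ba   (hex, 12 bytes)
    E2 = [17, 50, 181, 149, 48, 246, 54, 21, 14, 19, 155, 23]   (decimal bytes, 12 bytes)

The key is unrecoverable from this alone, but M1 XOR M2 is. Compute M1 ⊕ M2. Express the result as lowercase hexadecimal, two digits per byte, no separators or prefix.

E1 ⊕ E2 = (M1 ⊕ K) ⊕ (M2 ⊕ K) = M1 ⊕ M2 — the shared key cancels under XOR.
00001101 ⊕ 00010001 = 00011100
10010010 ⊕ 00110010 = 10100000
11010111 ⊕ 10110101 = 01100010
11110101 ⊕ 10010101 = 01100000
10011100 ⊕ 00110000 = 10101100
00011001 ⊕ 11110110 = 11101111
01001000 ⊕ 00110110 = 01111110
01000001 ⊕ 00010101 = 01010100
01011100 ⊕ 00001110 = 01010010
10000000 ⊕ 00010011 = 10010011
00111100 ⊕ 10011011 = 10100111
10111010 ⊕ 00010111 = 10101101

1ca06260acef7e545293a7ad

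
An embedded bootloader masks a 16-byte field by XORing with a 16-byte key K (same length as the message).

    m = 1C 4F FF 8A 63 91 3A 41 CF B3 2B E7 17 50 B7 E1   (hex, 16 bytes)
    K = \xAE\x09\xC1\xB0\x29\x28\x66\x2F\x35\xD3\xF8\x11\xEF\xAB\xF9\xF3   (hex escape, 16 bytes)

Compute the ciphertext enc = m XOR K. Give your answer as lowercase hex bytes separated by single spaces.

b2 46 3e 3a 4a b9 5c 6e fa 60 d3 f6 f8 fb 4e 12

XOR is its own inverse, so applying the key byte-wise gives the result directly.
byte 0: 1c xor ae = b2
byte 1: 4f xor 09 = 46
byte 2: ff xor c1 = 3e
byte 3: 8a xor b0 = 3a
byte 4: 63 xor 29 = 4a
byte 5: 91 xor 28 = b9
byte 6: 3a xor 66 = 5c
byte 7: 41 xor 2f = 6e
byte 8: cf xor 35 = fa
byte 9: b3 xor d3 = 60
byte 10: 2b xor f8 = d3
byte 11: e7 xor 11 = f6
byte 12: 17 xor ef = f8
byte 13: 50 xor ab = fb
byte 14: b7 xor f9 = 4e
byte 15: e1 xor f3 = 12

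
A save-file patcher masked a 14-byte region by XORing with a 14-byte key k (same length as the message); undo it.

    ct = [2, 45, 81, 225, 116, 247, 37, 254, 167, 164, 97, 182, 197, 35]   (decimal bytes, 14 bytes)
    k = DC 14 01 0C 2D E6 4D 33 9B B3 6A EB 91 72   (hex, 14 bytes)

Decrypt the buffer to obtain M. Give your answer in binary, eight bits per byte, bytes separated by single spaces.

XOR is its own inverse, so applying the key byte-wise gives the result directly.
02 xor dc = de
2d xor 14 = 39
51 xor 01 = 50
e1 xor 0c = ed
74 xor 2d = 59
f7 xor e6 = 11
25 xor 4d = 68
fe xor 33 = cd
a7 xor 9b = 3c
a4 xor b3 = 17
61 xor 6a = 0b
b6 xor eb = 5d
c5 xor 91 = 54
23 xor 72 = 51

11011110 00111001 01010000 11101101 01011001 00010001 01101000 11001101 00111100 00010111 00001011 01011101 01010100 01010001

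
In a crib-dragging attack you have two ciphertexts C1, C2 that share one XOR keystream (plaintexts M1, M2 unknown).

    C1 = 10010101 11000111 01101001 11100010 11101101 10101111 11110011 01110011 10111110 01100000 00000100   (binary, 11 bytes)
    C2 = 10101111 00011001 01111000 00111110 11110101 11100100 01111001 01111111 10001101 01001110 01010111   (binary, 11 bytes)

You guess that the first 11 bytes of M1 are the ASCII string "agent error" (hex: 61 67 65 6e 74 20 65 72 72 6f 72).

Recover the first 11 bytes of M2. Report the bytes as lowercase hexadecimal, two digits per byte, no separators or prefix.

5bb974b26c6bef7e414121

First, C1 ⊕ C2 = (M1 ⊕ K) ⊕ (M2 ⊕ K) = M1 ⊕ M2, so the key drops out. Then M2 = (M1 ⊕ M2) ⊕ M1 over the first 11 bytes.
byte 0: (95 xor af) xor 61 = 3a xor 61 = 5b
byte 1: (c7 xor 19) xor 67 = de xor 67 = b9
byte 2: (69 xor 78) xor 65 = 11 xor 65 = 74
byte 3: (e2 xor 3e) xor 6e = dc xor 6e = b2
byte 4: (ed xor f5) xor 74 = 18 xor 74 = 6c
byte 5: (af xor e4) xor 20 = 4b xor 20 = 6b
byte 6: (f3 xor 79) xor 65 = 8a xor 65 = ef
byte 7: (73 xor 7f) xor 72 = 0c xor 72 = 7e
byte 8: (be xor 8d) xor 72 = 33 xor 72 = 41
byte 9: (60 xor 4e) xor 6f = 2e xor 6f = 41
byte 10: (04 xor 57) xor 72 = 53 xor 72 = 21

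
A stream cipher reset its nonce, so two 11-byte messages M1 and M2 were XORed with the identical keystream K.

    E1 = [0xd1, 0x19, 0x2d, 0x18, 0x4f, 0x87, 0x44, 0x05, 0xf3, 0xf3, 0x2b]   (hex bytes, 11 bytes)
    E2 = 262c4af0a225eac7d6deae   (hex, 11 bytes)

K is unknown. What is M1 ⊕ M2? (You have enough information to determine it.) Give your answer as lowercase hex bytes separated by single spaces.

f7 35 67 e8 ed a2 ae c2 25 2d 85

E1 ⊕ E2 = (M1 ⊕ K) ⊕ (M2 ⊕ K) = M1 ⊕ M2 — the shared key cancels under XOR.
209 ⊕  38 = 247
 25 ⊕  44 =  53
 45 ⊕  74 = 103
 24 ⊕ 240 = 232
 79 ⊕ 162 = 237
135 ⊕  37 = 162
 68 ⊕ 234 = 174
  5 ⊕ 199 = 194
243 ⊕ 214 =  37
243 ⊕ 222 =  45
 43 ⊕ 174 = 133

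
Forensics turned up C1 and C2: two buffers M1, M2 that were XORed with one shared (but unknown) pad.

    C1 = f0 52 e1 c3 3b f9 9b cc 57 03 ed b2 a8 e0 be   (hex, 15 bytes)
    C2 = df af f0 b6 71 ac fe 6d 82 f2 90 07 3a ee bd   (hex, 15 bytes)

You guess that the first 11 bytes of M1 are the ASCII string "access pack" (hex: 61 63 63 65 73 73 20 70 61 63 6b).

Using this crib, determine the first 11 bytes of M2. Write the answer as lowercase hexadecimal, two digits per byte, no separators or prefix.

First, C1 ⊕ C2 = (M1 ⊕ K) ⊕ (M2 ⊕ K) = M1 ⊕ M2, so the key drops out. Then M2 = (M1 ⊕ M2) ⊕ M1 over the first 11 bytes.
byte 0: (f0 ⊕ df) ⊕ 61 = 2f ⊕ 61 = 4e
byte 1: (52 ⊕ af) ⊕ 63 = fd ⊕ 63 = 9e
byte 2: (e1 ⊕ f0) ⊕ 63 = 11 ⊕ 63 = 72
byte 3: (c3 ⊕ b6) ⊕ 65 = 75 ⊕ 65 = 10
byte 4: (3b ⊕ 71) ⊕ 73 = 4a ⊕ 73 = 39
byte 5: (f9 ⊕ ac) ⊕ 73 = 55 ⊕ 73 = 26
byte 6: (9b ⊕ fe) ⊕ 20 = 65 ⊕ 20 = 45
byte 7: (cc ⊕ 6d) ⊕ 70 = a1 ⊕ 70 = d1
byte 8: (57 ⊕ 82) ⊕ 61 = d5 ⊕ 61 = b4
byte 9: (03 ⊕ f2) ⊕ 63 = f1 ⊕ 63 = 92
byte 10: (ed ⊕ 90) ⊕ 6b = 7d ⊕ 6b = 16

4e9e7210392645d1b49216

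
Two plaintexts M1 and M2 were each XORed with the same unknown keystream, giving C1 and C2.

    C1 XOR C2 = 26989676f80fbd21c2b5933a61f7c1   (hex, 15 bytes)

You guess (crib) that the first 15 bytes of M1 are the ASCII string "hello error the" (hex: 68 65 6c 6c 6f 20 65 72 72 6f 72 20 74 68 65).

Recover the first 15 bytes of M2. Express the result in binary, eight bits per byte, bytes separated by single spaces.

Since C1 ⊕ C2 = M1 ⊕ M2, XORing with the guessed M1 bytes yields the corresponding M2 bytes: M2 = (C1 ⊕ C2) ⊕ M1.
 38 ^ 104 =  78
152 ^ 101 = 253
150 ^ 108 = 250
118 ^ 108 =  26
248 ^ 111 = 151
 15 ^  32 =  47
189 ^ 101 = 216
 33 ^ 114 =  83
194 ^ 114 = 176
181 ^ 111 = 218
147 ^ 114 = 225
 58 ^  32 =  26
 97 ^ 116 =  21
247 ^ 104 = 159
193 ^ 101 = 164

01001110 11111101 11111010 00011010 10010111 00101111 11011000 01010011 10110000 11011010 11100001 00011010 00010101 10011111 10100100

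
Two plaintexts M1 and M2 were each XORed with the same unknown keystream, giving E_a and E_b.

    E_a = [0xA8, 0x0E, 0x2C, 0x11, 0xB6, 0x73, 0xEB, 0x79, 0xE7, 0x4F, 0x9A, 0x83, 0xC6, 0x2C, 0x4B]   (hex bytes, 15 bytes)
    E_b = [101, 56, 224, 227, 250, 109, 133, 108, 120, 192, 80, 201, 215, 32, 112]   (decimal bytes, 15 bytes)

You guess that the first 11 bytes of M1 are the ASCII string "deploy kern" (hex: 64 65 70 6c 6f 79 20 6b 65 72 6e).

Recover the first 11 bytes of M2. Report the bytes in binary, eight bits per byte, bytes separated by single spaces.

10101001 01010011 10111100 10011110 00100011 01100111 01001110 01111110 11111010 11111101 10100100

First, E_a ⊕ E_b = (M1 ⊕ K) ⊕ (M2 ⊕ K) = M1 ⊕ M2, so the key drops out. Then M2 = (M1 ⊕ M2) ⊕ M1 over the first 11 bytes.
byte 0: (a8 ⊕ 65) ⊕ 64 = cd ⊕ 64 = a9
byte 1: (0e ⊕ 38) ⊕ 65 = 36 ⊕ 65 = 53
byte 2: (2c ⊕ e0) ⊕ 70 = cc ⊕ 70 = bc
byte 3: (11 ⊕ e3) ⊕ 6c = f2 ⊕ 6c = 9e
byte 4: (b6 ⊕ fa) ⊕ 6f = 4c ⊕ 6f = 23
byte 5: (73 ⊕ 6d) ⊕ 79 = 1e ⊕ 79 = 67
byte 6: (eb ⊕ 85) ⊕ 20 = 6e ⊕ 20 = 4e
byte 7: (79 ⊕ 6c) ⊕ 6b = 15 ⊕ 6b = 7e
byte 8: (e7 ⊕ 78) ⊕ 65 = 9f ⊕ 65 = fa
byte 9: (4f ⊕ c0) ⊕ 72 = 8f ⊕ 72 = fd
byte 10: (9a ⊕ 50) ⊕ 6e = ca ⊕ 6e = a4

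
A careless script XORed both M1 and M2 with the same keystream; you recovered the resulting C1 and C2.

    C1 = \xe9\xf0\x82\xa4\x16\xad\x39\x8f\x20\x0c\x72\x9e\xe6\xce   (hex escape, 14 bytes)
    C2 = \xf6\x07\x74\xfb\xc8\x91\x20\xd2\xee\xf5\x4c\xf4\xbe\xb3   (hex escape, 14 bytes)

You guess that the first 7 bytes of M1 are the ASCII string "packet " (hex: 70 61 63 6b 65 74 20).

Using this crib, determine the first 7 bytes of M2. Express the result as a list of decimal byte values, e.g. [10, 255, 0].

First, C1 ⊕ C2 = (M1 ⊕ K) ⊕ (M2 ⊕ K) = M1 ⊕ M2, so the key drops out. Then M2 = (M1 ⊕ M2) ⊕ M1 over the first 7 bytes.
byte 0: (e9 ⊕ f6) ⊕ 70 = 1f ⊕ 70 = 6f
byte 1: (f0 ⊕ 07) ⊕ 61 = f7 ⊕ 61 = 96
byte 2: (82 ⊕ 74) ⊕ 63 = f6 ⊕ 63 = 95
byte 3: (a4 ⊕ fb) ⊕ 6b = 5f ⊕ 6b = 34
byte 4: (16 ⊕ c8) ⊕ 65 = de ⊕ 65 = bb
byte 5: (ad ⊕ 91) ⊕ 74 = 3c ⊕ 74 = 48
byte 6: (39 ⊕ 20) ⊕ 20 = 19 ⊕ 20 = 39

[111, 150, 149, 52, 187, 72, 57]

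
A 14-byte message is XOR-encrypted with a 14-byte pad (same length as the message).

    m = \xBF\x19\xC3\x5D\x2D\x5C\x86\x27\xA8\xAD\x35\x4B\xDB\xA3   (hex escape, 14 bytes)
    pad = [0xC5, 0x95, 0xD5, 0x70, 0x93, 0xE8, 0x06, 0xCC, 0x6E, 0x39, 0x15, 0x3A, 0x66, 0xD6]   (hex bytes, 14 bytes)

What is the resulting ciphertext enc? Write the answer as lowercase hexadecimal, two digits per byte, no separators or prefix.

byte 0: 10111111 XOR 11000101 = 01111010
byte 1: 00011001 XOR 10010101 = 10001100
byte 2: 11000011 XOR 11010101 = 00010110
byte 3: 01011101 XOR 01110000 = 00101101
byte 4: 00101101 XOR 10010011 = 10111110
byte 5: 01011100 XOR 11101000 = 10110100
byte 6: 10000110 XOR 00000110 = 10000000
byte 7: 00100111 XOR 11001100 = 11101011
byte 8: 10101000 XOR 01101110 = 11000110
byte 9: 10101101 XOR 00111001 = 10010100
byte 10: 00110101 XOR 00010101 = 00100000
byte 11: 01001011 XOR 00111010 = 01110001
byte 12: 11011011 XOR 01100110 = 10111101
byte 13: 10100011 XOR 11010110 = 01110101

7a8c162dbeb480ebc6942071bd75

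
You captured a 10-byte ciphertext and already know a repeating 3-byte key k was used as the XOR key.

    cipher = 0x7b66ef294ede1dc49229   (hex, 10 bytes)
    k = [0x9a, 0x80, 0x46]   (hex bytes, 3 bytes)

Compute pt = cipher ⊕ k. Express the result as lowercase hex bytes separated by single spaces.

e1 e6 a9 b3 ce 98 87 44 d4 b3

The 3-byte key repeats, so the effective keystream is 9a 80 46 9a 80 46 9a 80 46 9a.
byte 0: 7b xor 9a = e1
byte 1: 66 xor 80 = e6
byte 2: ef xor 46 = a9
byte 3: 29 xor 9a = b3
byte 4: 4e xor 80 = ce
byte 5: de xor 46 = 98
byte 6: 1d xor 9a = 87
byte 7: c4 xor 80 = 44
byte 8: 92 xor 46 = d4
byte 9: 29 xor 9a = b3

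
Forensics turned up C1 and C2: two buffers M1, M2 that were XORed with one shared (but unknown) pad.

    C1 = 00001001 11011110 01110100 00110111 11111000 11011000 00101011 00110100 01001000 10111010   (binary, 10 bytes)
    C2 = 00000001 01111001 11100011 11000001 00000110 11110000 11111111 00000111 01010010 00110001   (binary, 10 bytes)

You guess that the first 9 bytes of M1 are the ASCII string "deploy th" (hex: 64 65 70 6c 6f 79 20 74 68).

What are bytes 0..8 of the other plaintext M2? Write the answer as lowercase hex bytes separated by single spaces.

6c c2 e7 9a 91 51 f4 47 72

First, C1 ⊕ C2 = (M1 ⊕ K) ⊕ (M2 ⊕ K) = M1 ⊕ M2, so the key drops out. Then M2 = (M1 ⊕ M2) ⊕ M1 over the first 9 bytes.
byte 0: (09 ^ 01) ^ 64 = 08 ^ 64 = 6c
byte 1: (de ^ 79) ^ 65 = a7 ^ 65 = c2
byte 2: (74 ^ e3) ^ 70 = 97 ^ 70 = e7
byte 3: (37 ^ c1) ^ 6c = f6 ^ 6c = 9a
byte 4: (f8 ^ 06) ^ 6f = fe ^ 6f = 91
byte 5: (d8 ^ f0) ^ 79 = 28 ^ 79 = 51
byte 6: (2b ^ ff) ^ 20 = d4 ^ 20 = f4
byte 7: (34 ^ 07) ^ 74 = 33 ^ 74 = 47
byte 8: (48 ^ 52) ^ 68 = 1a ^ 68 = 72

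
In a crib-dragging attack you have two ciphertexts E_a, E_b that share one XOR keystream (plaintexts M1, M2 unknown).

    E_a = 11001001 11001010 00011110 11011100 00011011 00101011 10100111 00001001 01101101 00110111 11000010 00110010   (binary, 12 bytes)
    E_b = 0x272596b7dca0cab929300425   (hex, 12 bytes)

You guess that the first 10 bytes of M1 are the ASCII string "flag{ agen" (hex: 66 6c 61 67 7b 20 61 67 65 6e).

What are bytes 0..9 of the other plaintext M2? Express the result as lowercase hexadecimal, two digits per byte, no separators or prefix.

First, E_a ⊕ E_b = (M1 ⊕ K) ⊕ (M2 ⊕ K) = M1 ⊕ M2, so the key drops out. Then M2 = (M1 ⊕ M2) ⊕ M1 over the first 10 bytes.
byte 0: (c9 XOR 27) XOR 66 = ee XOR 66 = 88
byte 1: (ca XOR 25) XOR 6c = ef XOR 6c = 83
byte 2: (1e XOR 96) XOR 61 = 88 XOR 61 = e9
byte 3: (dc XOR b7) XOR 67 = 6b XOR 67 = 0c
byte 4: (1b XOR dc) XOR 7b = c7 XOR 7b = bc
byte 5: (2b XOR a0) XOR 20 = 8b XOR 20 = ab
byte 6: (a7 XOR ca) XOR 61 = 6d XOR 61 = 0c
byte 7: (09 XOR b9) XOR 67 = b0 XOR 67 = d7
byte 8: (6d XOR 29) XOR 65 = 44 XOR 65 = 21
byte 9: (37 XOR 30) XOR 6e = 07 XOR 6e = 69

8883e90cbcab0cd72169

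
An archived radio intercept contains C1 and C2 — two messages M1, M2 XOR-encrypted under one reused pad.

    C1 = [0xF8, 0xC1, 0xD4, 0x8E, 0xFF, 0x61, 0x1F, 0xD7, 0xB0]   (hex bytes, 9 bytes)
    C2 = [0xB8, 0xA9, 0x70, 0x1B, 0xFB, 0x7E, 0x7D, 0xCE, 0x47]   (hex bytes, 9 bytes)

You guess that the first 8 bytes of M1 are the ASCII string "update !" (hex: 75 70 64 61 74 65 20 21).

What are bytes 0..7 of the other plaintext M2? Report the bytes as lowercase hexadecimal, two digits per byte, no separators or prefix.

3518c0f4707a4238

First, C1 ⊕ C2 = (M1 ⊕ K) ⊕ (M2 ⊕ K) = M1 ⊕ M2, so the key drops out. Then M2 = (M1 ⊕ M2) ⊕ M1 over the first 8 bytes.
byte 0: (f8 ⊕ b8) ⊕ 75 = 40 ⊕ 75 = 35
byte 1: (c1 ⊕ a9) ⊕ 70 = 68 ⊕ 70 = 18
byte 2: (d4 ⊕ 70) ⊕ 64 = a4 ⊕ 64 = c0
byte 3: (8e ⊕ 1b) ⊕ 61 = 95 ⊕ 61 = f4
byte 4: (ff ⊕ fb) ⊕ 74 = 04 ⊕ 74 = 70
byte 5: (61 ⊕ 7e) ⊕ 65 = 1f ⊕ 65 = 7a
byte 6: (1f ⊕ 7d) ⊕ 20 = 62 ⊕ 20 = 42
byte 7: (d7 ⊕ ce) ⊕ 21 = 19 ⊕ 21 = 38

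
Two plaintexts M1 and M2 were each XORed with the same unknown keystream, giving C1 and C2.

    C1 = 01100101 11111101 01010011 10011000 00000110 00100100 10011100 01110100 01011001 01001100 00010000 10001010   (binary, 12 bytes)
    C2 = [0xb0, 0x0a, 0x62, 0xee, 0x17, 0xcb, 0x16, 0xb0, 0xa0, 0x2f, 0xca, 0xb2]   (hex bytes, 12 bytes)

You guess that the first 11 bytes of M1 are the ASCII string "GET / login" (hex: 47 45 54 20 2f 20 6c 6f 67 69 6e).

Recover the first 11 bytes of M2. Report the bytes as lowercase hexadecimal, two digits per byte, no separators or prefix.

92b265563ecfe6ab9e0ab4

First, C1 ⊕ C2 = (M1 ⊕ K) ⊕ (M2 ⊕ K) = M1 ⊕ M2, so the key drops out. Then M2 = (M1 ⊕ M2) ⊕ M1 over the first 11 bytes.
byte 0: (65 ⊕ b0) ⊕ 47 = d5 ⊕ 47 = 92
byte 1: (fd ⊕ 0a) ⊕ 45 = f7 ⊕ 45 = b2
byte 2: (53 ⊕ 62) ⊕ 54 = 31 ⊕ 54 = 65
byte 3: (98 ⊕ ee) ⊕ 20 = 76 ⊕ 20 = 56
byte 4: (06 ⊕ 17) ⊕ 2f = 11 ⊕ 2f = 3e
byte 5: (24 ⊕ cb) ⊕ 20 = ef ⊕ 20 = cf
byte 6: (9c ⊕ 16) ⊕ 6c = 8a ⊕ 6c = e6
byte 7: (74 ⊕ b0) ⊕ 6f = c4 ⊕ 6f = ab
byte 8: (59 ⊕ a0) ⊕ 67 = f9 ⊕ 67 = 9e
byte 9: (4c ⊕ 2f) ⊕ 69 = 63 ⊕ 69 = 0a
byte 10: (10 ⊕ ca) ⊕ 6e = da ⊕ 6e = b4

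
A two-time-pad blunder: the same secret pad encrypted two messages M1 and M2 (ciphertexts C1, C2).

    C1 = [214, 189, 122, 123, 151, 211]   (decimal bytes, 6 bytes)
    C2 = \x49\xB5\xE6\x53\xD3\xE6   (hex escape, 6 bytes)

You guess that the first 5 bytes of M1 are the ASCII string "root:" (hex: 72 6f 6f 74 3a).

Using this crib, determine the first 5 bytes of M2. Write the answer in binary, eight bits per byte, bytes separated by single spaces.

First, C1 ⊕ C2 = (M1 ⊕ K) ⊕ (M2 ⊕ K) = M1 ⊕ M2, so the key drops out. Then M2 = (M1 ⊕ M2) ⊕ M1 over the first 5 bytes.
byte 0: (d6 xor 49) xor 72 = 9f xor 72 = ed
byte 1: (bd xor b5) xor 6f = 08 xor 6f = 67
byte 2: (7a xor e6) xor 6f = 9c xor 6f = f3
byte 3: (7b xor 53) xor 74 = 28 xor 74 = 5c
byte 4: (97 xor d3) xor 3a = 44 xor 3a = 7e

11101101 01100111 11110011 01011100 01111110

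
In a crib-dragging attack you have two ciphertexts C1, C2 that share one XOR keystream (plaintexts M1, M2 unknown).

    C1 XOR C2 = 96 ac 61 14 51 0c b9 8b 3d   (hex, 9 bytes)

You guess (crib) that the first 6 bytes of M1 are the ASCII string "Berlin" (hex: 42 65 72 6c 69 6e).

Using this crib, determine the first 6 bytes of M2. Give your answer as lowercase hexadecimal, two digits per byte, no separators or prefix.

Since C1 ⊕ C2 = M1 ⊕ M2, XORing with the guessed M1 bytes yields the corresponding M2 bytes: M2 = (C1 ⊕ C2) ⊕ M1.
byte 0: 96 XOR 42 = d4
byte 1: ac XOR 65 = c9
byte 2: 61 XOR 72 = 13
byte 3: 14 XOR 6c = 78
byte 4: 51 XOR 69 = 38
byte 5: 0c XOR 6e = 62

d4c913783862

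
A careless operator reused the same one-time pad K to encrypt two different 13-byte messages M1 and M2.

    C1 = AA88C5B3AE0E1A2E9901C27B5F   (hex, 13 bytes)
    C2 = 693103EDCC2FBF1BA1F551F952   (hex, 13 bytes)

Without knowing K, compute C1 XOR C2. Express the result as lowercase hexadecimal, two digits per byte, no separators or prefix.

c3b9c65e6221a53538f493820d

C1 ⊕ C2 = (M1 ⊕ K) ⊕ (M2 ⊕ K) = M1 ⊕ M2 — the shared key cancels under XOR.
aa XOR 69 = c3
88 XOR 31 = b9
c5 XOR 03 = c6
b3 XOR ed = 5e
ae XOR cc = 62
0e XOR 2f = 21
1a XOR bf = a5
2e XOR 1b = 35
99 XOR a1 = 38
01 XOR f5 = f4
c2 XOR 51 = 93
7b XOR f9 = 82
5f XOR 52 = 0d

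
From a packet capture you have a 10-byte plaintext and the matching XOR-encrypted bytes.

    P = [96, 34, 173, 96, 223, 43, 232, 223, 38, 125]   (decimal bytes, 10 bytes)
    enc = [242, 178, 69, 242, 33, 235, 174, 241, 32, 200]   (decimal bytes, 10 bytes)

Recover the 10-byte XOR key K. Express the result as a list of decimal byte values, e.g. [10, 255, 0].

[146, 144, 232, 146, 254, 192, 70, 46, 6, 181]

Since enc = P ⊕ K, XORing both sides with P gives K = P ⊕ enc.
byte 0: 60 ⊕ f2 = 92
byte 1: 22 ⊕ b2 = 90
byte 2: ad ⊕ 45 = e8
byte 3: 60 ⊕ f2 = 92
byte 4: df ⊕ 21 = fe
byte 5: 2b ⊕ eb = c0
byte 6: e8 ⊕ ae = 46
byte 7: df ⊕ f1 = 2e
byte 8: 26 ⊕ 20 = 06
byte 9: 7d ⊕ c8 = b5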